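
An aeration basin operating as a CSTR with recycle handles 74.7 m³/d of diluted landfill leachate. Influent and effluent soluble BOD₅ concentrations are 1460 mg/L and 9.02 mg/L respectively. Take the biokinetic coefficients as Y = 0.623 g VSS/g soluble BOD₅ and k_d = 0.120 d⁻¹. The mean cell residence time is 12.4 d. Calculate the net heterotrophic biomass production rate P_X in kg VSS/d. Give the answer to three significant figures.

P_X ≈ 27.1 kg VSS/d

Correct the yield for decay: Y_obs = Y/(1 + k_d θ_c) = 0.623 / (1 + 0.120 × 12.4) = 0.623 / 2.488 = 0.2504.
Mass of soluble BOD₅ removed per day: Q(S₀ − S) = 74.7 × 1451 g/m³ = 108.4 kg/d.
P_X = Y_obs · Q(S₀ − S) = 0.2504 × 108.4 = 27.14 kg VSS/d.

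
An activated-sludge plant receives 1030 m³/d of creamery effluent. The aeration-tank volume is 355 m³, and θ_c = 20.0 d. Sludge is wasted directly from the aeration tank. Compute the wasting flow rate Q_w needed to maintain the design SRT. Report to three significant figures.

For wasting at MLVSS concentration, Q_w = V/θ_c = 355.0/20.0 = 17.75 m³/d.

Q_w ≈ 17.8 m³/d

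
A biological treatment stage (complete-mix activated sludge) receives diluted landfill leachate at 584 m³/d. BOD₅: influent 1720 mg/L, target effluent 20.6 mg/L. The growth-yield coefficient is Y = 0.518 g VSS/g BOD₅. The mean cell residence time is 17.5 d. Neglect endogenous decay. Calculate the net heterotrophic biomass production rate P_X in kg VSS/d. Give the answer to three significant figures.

P_X ≈ 514 kg VSS/d

With endogenous decay neglected, the observed yield equals the true yield: Y_obs = Y = 0.518 g VSS/g BOD₅.
ΔS = 1720 − 20.6 = 1699 mg/L, so the substrate removal rate is 584 × 1699/1000 = 992.4 kg BOD₅/d.
So the net sludge growth is P_X = 0.5180 × 992.4 = 514.1 kg VSS/d.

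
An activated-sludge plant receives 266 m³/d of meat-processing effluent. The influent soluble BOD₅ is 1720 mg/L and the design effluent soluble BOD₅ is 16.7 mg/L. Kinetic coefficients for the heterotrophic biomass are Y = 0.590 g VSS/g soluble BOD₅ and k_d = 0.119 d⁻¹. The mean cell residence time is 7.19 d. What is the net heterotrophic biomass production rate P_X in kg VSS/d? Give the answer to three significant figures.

Correct the yield for decay: Y_obs = Y/(1 + k_d θ_c) = 0.590 / (1 + 0.119 × 7.19) = 0.590 / 1.856 = 0.3180.
Q·(S₀ − S) = 266 × (1720 − 16.7) × 10⁻³ = 453.1 kg/d removed.
Net biomass production P_X = Y_obs × Q·(S₀ − S) = 0.3180 × 453.1 = 144.1 kg VSS/d.

P_X ≈ 144 kg VSS/d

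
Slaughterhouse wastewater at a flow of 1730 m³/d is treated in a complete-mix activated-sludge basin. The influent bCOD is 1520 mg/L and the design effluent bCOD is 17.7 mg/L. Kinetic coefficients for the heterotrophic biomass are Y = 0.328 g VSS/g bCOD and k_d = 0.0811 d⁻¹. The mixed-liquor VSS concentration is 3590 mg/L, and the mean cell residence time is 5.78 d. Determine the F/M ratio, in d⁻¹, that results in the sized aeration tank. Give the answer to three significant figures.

F/M ≈ 0.784 d⁻¹

From the SRT design equation V = Y Q (S₀−S) θ_c / [X (1 + k_d θ_c)] = 0.328 × 1730 × (1520 − 17.7) × 5.78 / [3590 × (1 + 0.0811 × 5.78)] = 4.93×10^6 / 5273 = 934.5 m³.
F/M = applied load / biomass = Q·S₀/(V·X) = 1730 × 1520 / (934.5 × 3590) = 0.7839 d⁻¹.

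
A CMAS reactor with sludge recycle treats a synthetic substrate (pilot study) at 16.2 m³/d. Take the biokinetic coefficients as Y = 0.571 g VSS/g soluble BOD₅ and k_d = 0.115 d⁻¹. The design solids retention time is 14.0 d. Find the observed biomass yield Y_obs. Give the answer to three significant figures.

Y_obs ≈ 0.219 g VSS/g soluble BOD₅

Y_obs = Y / (1 + k_d θ_c) = 0.571 / (1 + 0.115 × 14.0) = 0.571 / 2.610 = 0.2188.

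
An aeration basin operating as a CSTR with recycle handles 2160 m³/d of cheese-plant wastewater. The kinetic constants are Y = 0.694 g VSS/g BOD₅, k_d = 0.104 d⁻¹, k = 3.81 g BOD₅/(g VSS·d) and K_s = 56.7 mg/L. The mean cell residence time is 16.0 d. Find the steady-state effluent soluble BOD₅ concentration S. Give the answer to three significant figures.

For a completely mixed reactor with recycle the Lawrence–McCarty relation gives S = K_s·(1 + k_d·θ_c) / [θ_c·(Y·k − k_d) − 1] = 56.7 × (1 + 0.104 × 16.0) / [16.0 × (0.694 × 3.81 − 0.104) − 1] = 151.0 / 39.64 = 3.810 mg/L.

S ≈ 3.81 mg/L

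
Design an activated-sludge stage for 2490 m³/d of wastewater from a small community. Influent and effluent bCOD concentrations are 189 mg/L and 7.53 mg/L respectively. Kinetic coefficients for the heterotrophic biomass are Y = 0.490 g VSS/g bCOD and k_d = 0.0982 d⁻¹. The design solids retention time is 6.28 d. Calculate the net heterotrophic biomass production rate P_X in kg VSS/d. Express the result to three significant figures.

Correct the yield for decay: Y_obs = Y/(1 + k_d θ_c) = 0.490 / (1 + 0.0982 × 6.28) = 0.490 / 1.617 = 0.3031.
Substrate removed = Q·(S₀ − S) = 2490 m³/d × (189 − 7.53) g/m³ = 4.52×10^5 g/d = 451.9 kg/d.
So the net sludge growth is P_X = 0.3031 × 451.9 = 137.0 kg VSS/d.

P_X ≈ 137 kg VSS/d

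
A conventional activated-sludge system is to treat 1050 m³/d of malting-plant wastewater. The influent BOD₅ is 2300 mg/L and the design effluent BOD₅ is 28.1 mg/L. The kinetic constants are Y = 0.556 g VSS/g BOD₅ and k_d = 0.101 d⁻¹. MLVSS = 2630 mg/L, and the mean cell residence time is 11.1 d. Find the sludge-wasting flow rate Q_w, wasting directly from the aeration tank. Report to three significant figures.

Rearranging the biomass balance for a CMAS with decay, V = Y·Q·ΔS·θ_c / [X·(1+k_d θ_c)] = 0.556 × 1050 × (2300 − 28.1) × 11.1 / [2630 × (1 + 0.101 × 11.1)] = 1.47×10^7 / 5578 = 2639 m³.
With mixed-liquor wasting, θ_c = V/Q_w, so Q_w = V/θ_c = 2639/11.1 = 237.8 m³/d.

Q_w ≈ 238 m³/d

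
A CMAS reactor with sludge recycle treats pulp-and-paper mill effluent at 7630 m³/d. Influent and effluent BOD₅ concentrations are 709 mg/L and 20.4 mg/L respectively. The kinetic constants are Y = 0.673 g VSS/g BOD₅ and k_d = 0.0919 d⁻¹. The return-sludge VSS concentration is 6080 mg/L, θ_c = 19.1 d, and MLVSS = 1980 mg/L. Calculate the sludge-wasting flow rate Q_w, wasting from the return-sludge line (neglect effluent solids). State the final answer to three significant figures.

Q_w ≈ 211 m³/d

Rearranging the biomass balance for a CMAS with decay, V = Y·Q·ΔS·θ_c / [X·(1+k_d θ_c)] = 0.673 × 7630 × (709 − 20.4) × 19.1 / [1980 × (1 + 0.0919 × 19.1)] = 6.75×10^7 / 5455 = 12380 m³.
Wasting from the return line (neglecting effluent solids): Q_w = V·X / (θ_c·X_r) = 12380 × 1980 / (19.1 × 6080) = 211.1 m³/d.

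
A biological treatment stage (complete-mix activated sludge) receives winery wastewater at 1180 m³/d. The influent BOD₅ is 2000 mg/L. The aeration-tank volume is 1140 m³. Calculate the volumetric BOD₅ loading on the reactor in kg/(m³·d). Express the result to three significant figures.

Volumetric loading L_v = Q·S₀ / V = 1180 × 2000 g/m³ / 1140 m³ = 2070 g/(m³·d) = 2.070 kg BOD₅/(m³·d).

L_v ≈ 2.07 kg BOD₅/(m³·d)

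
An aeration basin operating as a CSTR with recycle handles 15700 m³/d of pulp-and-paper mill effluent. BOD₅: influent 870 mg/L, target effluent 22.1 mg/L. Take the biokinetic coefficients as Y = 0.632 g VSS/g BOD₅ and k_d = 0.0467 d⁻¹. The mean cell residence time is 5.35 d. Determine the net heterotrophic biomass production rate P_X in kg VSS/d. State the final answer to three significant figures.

P_X ≈ 6730 kg VSS/d

The observed yield is Y_obs = Y/(1 + k_d·θ_c) = 0.632 / (1 + 0.0467 × 5.35) = 0.632 / 1.250 = 0.5057 g VSS per g BOD₅ removed.
Mass of BOD₅ removed per day: Q(S₀ − S) = 15700 × 847.9 g/m³ = 13312 kg/d.
Biomass produced: P_X = Y_obs·Q·ΔS = 0.5057 × 13312 ≈ 6731 kg VSS/d.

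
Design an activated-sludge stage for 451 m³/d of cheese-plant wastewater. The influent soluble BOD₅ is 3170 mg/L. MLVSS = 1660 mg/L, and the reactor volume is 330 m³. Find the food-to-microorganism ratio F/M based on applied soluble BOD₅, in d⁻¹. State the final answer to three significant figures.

F/M = applied load / biomass = Q·S₀/(V·X) = 451 × 3170 / (330.0 × 1660) = 2.610 d⁻¹.

F/M ≈ 2.61 d⁻¹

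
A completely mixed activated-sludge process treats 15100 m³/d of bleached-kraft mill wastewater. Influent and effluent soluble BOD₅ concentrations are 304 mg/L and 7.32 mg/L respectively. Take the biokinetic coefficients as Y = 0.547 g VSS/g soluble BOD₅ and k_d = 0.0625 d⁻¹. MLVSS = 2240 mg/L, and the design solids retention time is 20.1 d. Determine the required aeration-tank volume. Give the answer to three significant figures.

V ≈ 9750 m³

From the SRT design equation V = Y Q (S₀−S) θ_c / [X (1 + k_d θ_c)] = 0.547 × 15100 × (304 − 7.32) × 20.1 / [2240 × (1 + 0.0625 × 20.1)] = 4.93×10^7 / 5054 = 9746 m³.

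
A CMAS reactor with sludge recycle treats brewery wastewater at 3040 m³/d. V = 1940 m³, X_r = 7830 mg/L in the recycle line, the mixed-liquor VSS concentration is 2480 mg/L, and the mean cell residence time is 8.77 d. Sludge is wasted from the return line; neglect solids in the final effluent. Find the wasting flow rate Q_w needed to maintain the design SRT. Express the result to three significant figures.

Q_w = (V·X)/(θ_c X_r) = 1940 × 2480 / (8.77 × 7830) = 70.06 m³/d.

Q_w ≈ 70.1 m³/d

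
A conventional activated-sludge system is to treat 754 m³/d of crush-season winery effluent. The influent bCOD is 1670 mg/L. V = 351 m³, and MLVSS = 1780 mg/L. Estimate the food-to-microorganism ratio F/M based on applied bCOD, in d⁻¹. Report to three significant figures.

F/M = applied load / biomass = Q·S₀/(V·X) = 754 × 1670 / (351.0 × 1780) = 2.015 d⁻¹.

F/M ≈ 2.02 d⁻¹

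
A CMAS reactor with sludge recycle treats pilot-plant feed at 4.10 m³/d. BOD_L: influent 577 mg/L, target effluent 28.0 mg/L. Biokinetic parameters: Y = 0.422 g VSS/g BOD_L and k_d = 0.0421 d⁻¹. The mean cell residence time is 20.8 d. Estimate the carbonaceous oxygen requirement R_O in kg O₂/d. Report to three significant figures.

Y_obs = Y / (1 + k_d θ_c) = 0.422 / (1 + 0.0421 × 20.8) = 0.422 / 1.876 = 0.2250.
Substrate removed = Q·(S₀ − S) = 4.10 m³/d × (577 − 28.0) g/m³ = 2.25×10^3 g/d = 2.251 kg/d.
Biomass synthesised: P_X = Y_obs × 2.251 = 0.5064 kg VSS/d.
R_O = Q·(S₀ − S) − 1.42·P_X = 2.251 − 1.42 × 0.5064 = 1.532 kg O₂/d.

R_O ≈ 1.53 kg O₂/d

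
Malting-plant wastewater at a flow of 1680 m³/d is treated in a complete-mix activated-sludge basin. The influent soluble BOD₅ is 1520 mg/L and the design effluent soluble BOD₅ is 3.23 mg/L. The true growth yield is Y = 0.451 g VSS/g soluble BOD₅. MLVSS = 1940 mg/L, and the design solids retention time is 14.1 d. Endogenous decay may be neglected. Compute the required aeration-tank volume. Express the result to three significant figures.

V ≈ 8350 m³

With k_d = 0 the design equation reduces to V = Y Q (S₀−S) θ_c / X = 0.451 × 1680 × (1520 − 3.23) × 14.1 / 1940 = 8353 m³.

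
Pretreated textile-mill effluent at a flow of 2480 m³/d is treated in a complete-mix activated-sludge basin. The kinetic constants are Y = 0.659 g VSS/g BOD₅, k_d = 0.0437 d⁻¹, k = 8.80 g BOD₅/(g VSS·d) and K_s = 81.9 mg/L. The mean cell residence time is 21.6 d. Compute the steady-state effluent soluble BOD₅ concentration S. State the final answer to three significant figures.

For a completely mixed reactor with recycle the Lawrence–McCarty relation gives S = K_s·(1 + k_d·θ_c) / [θ_c·(Y·k − k_d) − 1] = 81.9 × (1 + 0.0437 × 21.6) / [21.6 × (0.659 × 8.80 − 0.0437) − 1] = 159.2 / 123.3 = 1.291 mg/L.

S ≈ 1.29 mg/L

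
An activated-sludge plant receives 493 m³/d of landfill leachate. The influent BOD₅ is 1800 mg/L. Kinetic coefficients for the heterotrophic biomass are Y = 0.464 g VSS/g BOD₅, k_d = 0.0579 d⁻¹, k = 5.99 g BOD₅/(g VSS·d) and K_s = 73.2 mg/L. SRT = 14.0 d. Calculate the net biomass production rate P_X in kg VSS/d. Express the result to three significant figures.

P_X ≈ 227 kg VSS/d

From the Monod/SRT balance for a CMAS, S = K_s·(1+k_d θ_c)/[θ_c·(Y k − k_d) − 1] = 73.2 × (1 + 0.0579 × 14.0) / [14.0 × (0.464 × 5.99 − 0.0579) − 1] = 132.5 / 37.10 = 3.572 mg/L.
The observed yield is Y_obs = Y/(1 + k_d·θ_c) = 0.464 / (1 + 0.0579 × 14.0) = 0.464 / 1.811 = 0.2563 g VSS per g BOD₅ removed.
Substrate removed = Q·(S₀ − S) = 493 m³/d × (1800 − 3.57) g/m³ = 8.86×10^5 g/d = 885.6 kg/d.
P_X = Y_obs · Q(S₀ − S) = 0.2563 × 885.6 = 227.0 kg VSS/d.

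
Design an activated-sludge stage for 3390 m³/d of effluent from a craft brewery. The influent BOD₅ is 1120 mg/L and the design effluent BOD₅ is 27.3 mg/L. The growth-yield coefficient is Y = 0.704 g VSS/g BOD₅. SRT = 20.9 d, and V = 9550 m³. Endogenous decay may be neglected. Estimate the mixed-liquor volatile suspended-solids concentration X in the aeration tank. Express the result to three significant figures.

X ≈ 5710 mg/L

Without decay, X = Y Q (S₀−S) θ_c / V = 0.704 × 3390 × (1120 − 27.3) × 20.9 / 9550 = 5707 mg/L.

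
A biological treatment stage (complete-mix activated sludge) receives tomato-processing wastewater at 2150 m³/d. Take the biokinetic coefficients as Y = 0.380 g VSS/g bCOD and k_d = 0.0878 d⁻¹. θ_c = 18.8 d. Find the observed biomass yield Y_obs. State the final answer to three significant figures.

Correct the yield for decay: Y_obs = Y/(1 + k_d θ_c) = 0.380 / (1 + 0.0878 × 18.8) = 0.380 / 2.651 = 0.1434.

Y_obs ≈ 0.143 g VSS/g bCOD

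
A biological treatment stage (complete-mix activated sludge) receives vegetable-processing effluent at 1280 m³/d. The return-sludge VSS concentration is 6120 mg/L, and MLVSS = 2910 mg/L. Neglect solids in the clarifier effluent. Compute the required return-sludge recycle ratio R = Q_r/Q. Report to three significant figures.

Solids balance on the clarifier gives (1+R)X = R·X_r, so R = X/(X_r − X) = 2910 / (6120 − 2910) = 0.9065.

R ≈ 0.907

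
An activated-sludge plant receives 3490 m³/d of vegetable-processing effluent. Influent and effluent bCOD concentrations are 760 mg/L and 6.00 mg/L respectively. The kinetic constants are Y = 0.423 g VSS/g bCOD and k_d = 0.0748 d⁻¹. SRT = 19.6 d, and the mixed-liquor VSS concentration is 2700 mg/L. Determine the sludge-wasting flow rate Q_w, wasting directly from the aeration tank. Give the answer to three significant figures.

Q_w ≈ 167 m³/d

Steady-state biomass mass balance: V·X·(1 + k_d·θ_c) = Y·Q·(S₀ − S)·θ_c, so V = 0.423 × 3490 × (760 − 6.00) × 19.6 / [2700 × (1 + 0.0748 × 19.6)] = 2.18×10^7 / 6658 = 3277 m³.
Wasting from the aeration tank: Q_w = V / θ_c = 3277 / 19.6 = 167.2 m³/d.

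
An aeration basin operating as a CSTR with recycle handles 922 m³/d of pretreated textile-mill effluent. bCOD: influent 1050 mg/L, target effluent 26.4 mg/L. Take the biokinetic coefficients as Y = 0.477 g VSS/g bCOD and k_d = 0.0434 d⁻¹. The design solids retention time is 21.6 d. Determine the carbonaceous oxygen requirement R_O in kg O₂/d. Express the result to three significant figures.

Y_obs = Y / (1 + k_d θ_c) = 0.477 / (1 + 0.0434 × 21.6) = 0.477 / 1.937 = 0.2462.
Q·(S₀ − S) = 922 × (1050 − 26.4) × 10⁻³ = 943.8 kg/d removed.
Net sludge production P_X = 0.2462 × 943.8 = 232.4 kg VSS/d.
Carbonaceous O₂ demand = substrate oxidised − cell-mass equivalent = 943.8 − 1.42 × 232.4 = 613.8 kg O₂/d.

R_O ≈ 614 kg O₂/d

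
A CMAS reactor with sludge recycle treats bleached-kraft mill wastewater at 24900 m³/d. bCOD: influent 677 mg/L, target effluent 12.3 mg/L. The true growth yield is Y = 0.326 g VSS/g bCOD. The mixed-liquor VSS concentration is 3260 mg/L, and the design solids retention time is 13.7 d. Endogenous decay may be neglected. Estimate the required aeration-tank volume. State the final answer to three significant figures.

V·X = Y·Q·ΔS·θ_c gives V = 0.326 × 24900 × (677 − 12.3) × 13.7 / 3260 = 22675 m³.

V ≈ 22700 m³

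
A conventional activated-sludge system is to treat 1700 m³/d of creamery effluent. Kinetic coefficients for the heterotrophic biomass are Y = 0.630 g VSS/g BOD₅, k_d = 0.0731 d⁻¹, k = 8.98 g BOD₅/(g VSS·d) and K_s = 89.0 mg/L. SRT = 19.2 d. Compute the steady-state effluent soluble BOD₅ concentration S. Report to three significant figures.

From the Monod/SRT balance for a CMAS, S = K_s·(1+k_d θ_c)/[θ_c·(Y k − k_d) − 1] = 89.0 × (1 + 0.0731 × 19.2) / [19.2 × (0.630 × 8.98 − 0.0731) − 1] = 213.9 / 106.2 = 2.014 mg/L.

S ≈ 2.01 mg/L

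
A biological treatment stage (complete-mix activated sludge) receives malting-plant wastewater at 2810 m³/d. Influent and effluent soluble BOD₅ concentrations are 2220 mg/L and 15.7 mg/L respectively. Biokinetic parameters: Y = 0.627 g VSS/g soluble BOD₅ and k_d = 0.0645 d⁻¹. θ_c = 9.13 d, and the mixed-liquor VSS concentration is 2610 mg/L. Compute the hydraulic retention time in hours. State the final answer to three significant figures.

τ ≈ 73.0 h

From the SRT design equation V = Y Q (S₀−S) θ_c / [X (1 + k_d θ_c)] = 0.627 × 2810 × (2220 − 15.7) × 9.13 / [2610 × (1 + 0.0645 × 9.13)] = 3.55×10^7 / 4147 = 8550 m³.
Hydraulic retention time τ = V/Q = 8550 / 2810 = 3.043 d = 73.03 h.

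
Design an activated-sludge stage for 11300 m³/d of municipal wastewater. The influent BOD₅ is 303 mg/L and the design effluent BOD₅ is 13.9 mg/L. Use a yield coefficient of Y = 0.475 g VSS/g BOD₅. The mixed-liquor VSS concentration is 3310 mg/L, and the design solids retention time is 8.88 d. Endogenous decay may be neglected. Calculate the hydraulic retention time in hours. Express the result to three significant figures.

τ ≈ 8.84 h

With k_d = 0 the design equation reduces to V = Y Q (S₀−S) θ_c / X = 0.475 × 11300 × (303 − 13.9) × 8.88 / 3310 = 4163 m³.
τ = V/Q = 4163/11300 = 0.3684 d, or 8.842 h.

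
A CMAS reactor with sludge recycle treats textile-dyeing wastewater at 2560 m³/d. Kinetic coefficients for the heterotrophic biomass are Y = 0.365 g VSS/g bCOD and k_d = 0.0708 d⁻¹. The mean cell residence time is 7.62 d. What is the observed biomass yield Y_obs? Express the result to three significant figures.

Y_obs ≈ 0.237 g VSS/g bCOD

Y_obs = Y / (1 + k_d θ_c) = 0.365 / (1 + 0.0708 × 7.62) = 0.365 / 1.539 = 0.2371.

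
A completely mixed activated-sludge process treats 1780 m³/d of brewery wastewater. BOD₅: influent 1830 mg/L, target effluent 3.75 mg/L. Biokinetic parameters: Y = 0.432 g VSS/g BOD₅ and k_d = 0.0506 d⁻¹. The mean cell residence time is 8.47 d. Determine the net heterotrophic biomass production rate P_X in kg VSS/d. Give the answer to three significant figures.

Observed yield with endogenous decay: Y_obs = Y / (1 + k_d·θ_c) = 0.432 / (1 + 0.0506 × 8.47) = 0.432 / 1.429 = 0.3024 g VSS/g BOD₅.
ΔS = 1830 − 3.75 = 1826 mg/L, so the substrate removal rate is 1780 × 1826/1000 = 3251 kg BOD₅/d.
Biomass produced: P_X = Y_obs·Q·ΔS = 0.3024 × 3251 ≈ 983.0 kg VSS/d.

P_X ≈ 983 kg VSS/d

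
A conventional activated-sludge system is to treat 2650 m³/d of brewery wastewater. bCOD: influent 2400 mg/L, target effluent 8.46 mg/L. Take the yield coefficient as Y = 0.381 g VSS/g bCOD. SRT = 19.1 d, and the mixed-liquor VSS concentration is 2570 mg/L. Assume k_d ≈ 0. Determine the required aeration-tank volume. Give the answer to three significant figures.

V ≈ 17900 m³

With k_d = 0 the design equation reduces to V = Y Q (S₀−S) θ_c / X = 0.381 × 2650 × (2400 − 8.46) × 19.1 / 2570 = 17945 m³.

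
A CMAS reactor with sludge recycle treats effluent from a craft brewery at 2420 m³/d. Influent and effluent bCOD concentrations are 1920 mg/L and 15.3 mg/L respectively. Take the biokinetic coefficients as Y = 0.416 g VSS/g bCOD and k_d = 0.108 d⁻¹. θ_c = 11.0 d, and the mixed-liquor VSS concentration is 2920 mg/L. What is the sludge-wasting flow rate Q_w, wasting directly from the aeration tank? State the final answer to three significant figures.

Q_w ≈ 300 m³/d

Rearranging the biomass balance for a CMAS with decay, V = Y·Q·ΔS·θ_c / [X·(1+k_d θ_c)] = 0.416 × 2420 × (1920 − 15.3) × 11.0 / [2920 × (1 + 0.108 × 11.0)] = 2.11×10^7 / 6389 = 3301 m³.
Wasting from the aeration tank: Q_w = V / θ_c = 3301 / 11.0 = 300.1 m³/d.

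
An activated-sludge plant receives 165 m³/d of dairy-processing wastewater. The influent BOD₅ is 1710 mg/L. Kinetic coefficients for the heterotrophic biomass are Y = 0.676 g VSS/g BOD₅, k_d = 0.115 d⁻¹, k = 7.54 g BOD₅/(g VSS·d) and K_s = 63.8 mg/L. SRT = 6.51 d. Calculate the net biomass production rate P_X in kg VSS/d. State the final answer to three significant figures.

From the Monod/SRT balance for a CMAS, S = K_s·(1+k_d θ_c)/[θ_c·(Y k − k_d) − 1] = 63.8 × (1 + 0.115 × 6.51) / [6.51 × (0.676 × 7.54 − 0.115) − 1] = 111.6 / 31.43 = 3.549 mg/L.
Observed yield with endogenous decay: Y_obs = Y / (1 + k_d·θ_c) = 0.676 / (1 + 0.115 × 6.51) = 0.676 / 1.749 = 0.3866 g VSS/g BOD₅.
Substrate removed = Q·(S₀ − S) = 165 m³/d × (1710 − 3.55) g/m³ = 2.82×10^5 g/d = 281.6 kg/d.
Net biomass production P_X = Y_obs × Q·(S₀ − S) = 0.3866 × 281.6 = 108.8 kg VSS/d.

P_X ≈ 109 kg VSS/d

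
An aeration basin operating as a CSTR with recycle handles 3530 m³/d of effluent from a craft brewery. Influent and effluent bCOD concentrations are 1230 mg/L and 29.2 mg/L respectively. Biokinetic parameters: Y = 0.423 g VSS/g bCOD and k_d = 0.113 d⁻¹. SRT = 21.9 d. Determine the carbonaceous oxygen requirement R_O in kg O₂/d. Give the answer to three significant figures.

Correct the yield for decay: Y_obs = Y/(1 + k_d θ_c) = 0.423 / (1 + 0.113 × 21.9) = 0.423 / 3.475 = 0.1217.
Mass of bCOD removed per day: Q(S₀ − S) = 3530 × 1201 g/m³ = 4239 kg/d.
Biomass synthesised: P_X = Y_obs × 4239 = 516.0 kg VSS/d.
R_O = Q·ΔS − 1.42 P_X = 4239 − 732.8 = 3506 kg O₂/d.

R_O ≈ 3510 kg O₂/d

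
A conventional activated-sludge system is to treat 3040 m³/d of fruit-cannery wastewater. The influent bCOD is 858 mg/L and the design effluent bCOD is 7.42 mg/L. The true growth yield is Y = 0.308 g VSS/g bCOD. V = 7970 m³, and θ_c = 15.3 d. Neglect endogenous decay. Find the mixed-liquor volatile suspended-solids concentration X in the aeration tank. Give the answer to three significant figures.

X = Y·Q·ΔS·θ_c / V = 0.308 × 3040 × (858 − 7.42) × 15.3 / 7970 = 1529 mg/L.

X ≈ 1530 mg/L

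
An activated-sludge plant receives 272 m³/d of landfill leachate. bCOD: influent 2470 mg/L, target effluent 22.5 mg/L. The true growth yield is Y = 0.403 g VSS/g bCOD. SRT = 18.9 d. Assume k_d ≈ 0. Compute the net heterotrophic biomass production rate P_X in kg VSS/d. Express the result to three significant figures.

With endogenous decay neglected, the observed yield equals the true yield: Y_obs = Y = 0.403 g VSS/g bCOD.
ΔS = 2470 − 22.5 = 2448 mg/L, so the substrate removal rate is 272 × 2448/1000 = 665.7 kg bCOD/d.
Biomass produced: P_X = Y_obs·Q·ΔS = 0.4030 × 665.7 ≈ 268.3 kg VSS/d.

P_X ≈ 268 kg VSS/d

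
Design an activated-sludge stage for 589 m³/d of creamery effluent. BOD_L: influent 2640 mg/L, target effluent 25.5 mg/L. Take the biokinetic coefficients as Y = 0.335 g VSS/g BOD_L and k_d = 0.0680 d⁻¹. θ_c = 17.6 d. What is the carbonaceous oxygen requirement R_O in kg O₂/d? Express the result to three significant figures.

Correct the yield for decay: Y_obs = Y/(1 + k_d θ_c) = 0.335 / (1 + 0.0680 × 17.6) = 0.335 / 2.197 = 0.1525.
Q·(S₀ − S) = 589 × (2640 − 25.5) × 10⁻³ = 1540 kg/d removed.
Biomass synthesised: P_X = Y_obs × 1540 = 234.8 kg VSS/d.
Carbonaceous O₂ demand = substrate oxidised − cell-mass equivalent = 1540 − 1.42 × 234.8 = 1206 kg O₂/d.

R_O ≈ 1210 kg O₂/d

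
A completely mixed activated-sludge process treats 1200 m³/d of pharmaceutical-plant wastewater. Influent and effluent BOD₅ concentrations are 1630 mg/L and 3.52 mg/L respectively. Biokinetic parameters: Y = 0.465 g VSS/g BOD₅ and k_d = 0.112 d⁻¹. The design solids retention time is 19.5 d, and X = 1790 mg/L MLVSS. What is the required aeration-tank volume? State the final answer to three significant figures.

From the SRT design equation V = Y Q (S₀−S) θ_c / [X (1 + k_d θ_c)] = 0.465 × 1200 × (1630 − 3.52) × 19.5 / [1790 × (1 + 0.112 × 19.5)] = 1.77×10^7 / 5699 = 3105 m³.

V ≈ 3110 m³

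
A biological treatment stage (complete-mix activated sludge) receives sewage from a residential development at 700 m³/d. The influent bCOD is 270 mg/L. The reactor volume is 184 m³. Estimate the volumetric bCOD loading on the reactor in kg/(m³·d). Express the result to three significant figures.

Volumetric loading L_v = Q·S₀ / V = 700 × 270 g/m³ / 184.0 m³ = 1027 g/(m³·d) = 1.027 kg bCOD/(m³·d).

L_v ≈ 1.03 kg bCOD/(m³·d)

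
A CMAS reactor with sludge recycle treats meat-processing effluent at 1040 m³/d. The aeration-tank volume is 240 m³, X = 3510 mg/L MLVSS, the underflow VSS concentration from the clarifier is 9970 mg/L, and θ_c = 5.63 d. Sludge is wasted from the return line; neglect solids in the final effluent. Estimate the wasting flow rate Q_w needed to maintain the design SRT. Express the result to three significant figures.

Q_w ≈ 15.0 m³/d

θ_c = V·X/(Q_w·X_r) when wasting from the recycle, so Q_w = V·X/(θ_c·X_r) = 240.0 × 3510 / (5.63 × 9970) = 15.01 m³/d.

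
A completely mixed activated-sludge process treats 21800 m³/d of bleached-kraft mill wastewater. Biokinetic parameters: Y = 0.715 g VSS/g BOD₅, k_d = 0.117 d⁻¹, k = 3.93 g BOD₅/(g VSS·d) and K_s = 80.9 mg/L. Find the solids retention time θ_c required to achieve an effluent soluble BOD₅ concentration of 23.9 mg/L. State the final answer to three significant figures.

θ_c ≈ 1.91 d

Specific growth rate at S = 23.9 mg/L: μ = YkS/(K_s+S) = 0.715·3.93·23.9/(80.9+23.9) = 0.6408 d⁻¹.
Then 1/θ_c = μ − k_d = 0.6408 − 0.117 = 0.5238 d⁻¹, giving θ_c = 1.909 d.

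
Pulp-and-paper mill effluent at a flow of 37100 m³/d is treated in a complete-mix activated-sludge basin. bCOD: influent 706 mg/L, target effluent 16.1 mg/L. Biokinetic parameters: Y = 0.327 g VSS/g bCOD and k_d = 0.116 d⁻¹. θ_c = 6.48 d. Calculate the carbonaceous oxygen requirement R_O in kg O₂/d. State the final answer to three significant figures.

R_O ≈ 18800 kg O₂/d

Observed yield with endogenous decay: Y_obs = Y / (1 + k_d·θ_c) = 0.327 / (1 + 0.116 × 6.48) = 0.327 / 1.752 = 0.1867 g VSS/g bCOD.
Q·(S₀ − S) = 37100 × (706 − 16.1) × 10⁻³ = 25595 kg/d removed.
P_X = Y_obs·Q·(S₀ − S) = 0.1867 × 25595 = 4778 kg VSS/d.
R_O = Q·(S₀ − S) − 1.42·P_X = 25595 − 1.42 × 4778 = 18810 kg O₂/d.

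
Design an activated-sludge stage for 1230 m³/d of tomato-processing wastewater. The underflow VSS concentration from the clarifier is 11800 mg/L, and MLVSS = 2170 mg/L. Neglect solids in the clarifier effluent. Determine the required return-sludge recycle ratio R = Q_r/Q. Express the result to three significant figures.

R ≈ 0.225

R = Q_r/Q = X/(X_r − X) = 2170 / (11800 − 2170) = 0.2253.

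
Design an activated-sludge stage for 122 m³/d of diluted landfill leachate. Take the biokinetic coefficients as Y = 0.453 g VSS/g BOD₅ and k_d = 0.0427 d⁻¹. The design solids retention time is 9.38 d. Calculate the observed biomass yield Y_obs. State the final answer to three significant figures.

Observed yield with endogenous decay: Y_obs = Y / (1 + k_d·θ_c) = 0.453 / (1 + 0.0427 × 9.38) = 0.453 / 1.401 = 0.3234 g VSS/g BOD₅.

Y_obs ≈ 0.323 g VSS/g BOD₅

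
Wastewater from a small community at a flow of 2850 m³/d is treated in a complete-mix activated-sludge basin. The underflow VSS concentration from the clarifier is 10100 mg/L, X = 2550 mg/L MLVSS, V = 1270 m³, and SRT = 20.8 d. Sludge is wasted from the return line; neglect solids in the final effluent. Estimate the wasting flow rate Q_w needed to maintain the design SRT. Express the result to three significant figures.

θ_c = V·X/(Q_w·X_r) when wasting from the recycle, so Q_w = V·X/(θ_c·X_r) = 1270 × 2550 / (20.8 × 10100) = 15.42 m³/d.

Q_w ≈ 15.4 m³/d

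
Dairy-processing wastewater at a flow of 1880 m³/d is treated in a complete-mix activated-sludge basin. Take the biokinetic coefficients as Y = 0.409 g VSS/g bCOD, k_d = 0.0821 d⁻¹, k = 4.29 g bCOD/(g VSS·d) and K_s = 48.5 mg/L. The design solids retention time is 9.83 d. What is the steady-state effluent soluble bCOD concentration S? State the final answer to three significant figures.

From the Monod/SRT balance for a CMAS, S = K_s·(1+k_d θ_c)/[θ_c·(Y k − k_d) − 1] = 48.5 × (1 + 0.0821 × 9.83) / [9.83 × (0.409 × 4.29 − 0.0821) − 1] = 87.64 / 15.44 = 5.676 mg/L.

S ≈ 5.68 mg/L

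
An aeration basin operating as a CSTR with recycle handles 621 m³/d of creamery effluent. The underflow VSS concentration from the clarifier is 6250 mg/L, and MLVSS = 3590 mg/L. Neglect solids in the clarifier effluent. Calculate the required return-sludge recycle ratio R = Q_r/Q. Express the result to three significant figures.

R ≈ 1.35

R = Q_r/Q = X/(X_r − X) = 3590 / (6250 − 3590) = 1.350.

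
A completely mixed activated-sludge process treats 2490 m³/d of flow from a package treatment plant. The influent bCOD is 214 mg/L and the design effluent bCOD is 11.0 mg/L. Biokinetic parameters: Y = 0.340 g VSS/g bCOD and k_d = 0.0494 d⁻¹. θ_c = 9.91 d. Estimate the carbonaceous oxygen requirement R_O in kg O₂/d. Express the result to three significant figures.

R_O ≈ 342 kg O₂/d

Observed yield with endogenous decay: Y_obs = Y / (1 + k_d·θ_c) = 0.340 / (1 + 0.0494 × 9.91) = 0.340 / 1.490 = 0.2283 g VSS/g bCOD.
Substrate removed = Q·(S₀ − S) = 2490 m³/d × (214 − 11.0) g/m³ = 5.05×10^5 g/d = 505.5 kg/d.
Biomass synthesised: P_X = Y_obs × 505.5 = 115.4 kg VSS/d.
R_O = Q·ΔS − 1.42 P_X = 505.5 − 163.8 = 341.6 kg O₂/d.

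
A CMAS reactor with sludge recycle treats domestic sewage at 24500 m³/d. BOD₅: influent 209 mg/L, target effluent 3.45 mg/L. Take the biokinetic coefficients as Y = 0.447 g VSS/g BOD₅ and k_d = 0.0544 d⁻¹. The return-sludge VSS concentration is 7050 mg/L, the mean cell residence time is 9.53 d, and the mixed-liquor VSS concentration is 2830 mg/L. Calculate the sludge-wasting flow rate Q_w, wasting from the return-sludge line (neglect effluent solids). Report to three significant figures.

Rearranging the biomass balance for a CMAS with decay, V = Y·Q·ΔS·θ_c / [X·(1+k_d θ_c)] = 0.447 × 24500 × (209 − 3.45) × 9.53 / [2830 × (1 + 0.0544 × 9.53)] = 2.15×10^7 / 4297 = 4992 m³.
Wasting from the return line (neglecting effluent solids): Q_w = V·X / (θ_c·X_r) = 4992 × 2830 / (9.53 × 7050) = 210.3 m³/d.

Q_w ≈ 210 m³/d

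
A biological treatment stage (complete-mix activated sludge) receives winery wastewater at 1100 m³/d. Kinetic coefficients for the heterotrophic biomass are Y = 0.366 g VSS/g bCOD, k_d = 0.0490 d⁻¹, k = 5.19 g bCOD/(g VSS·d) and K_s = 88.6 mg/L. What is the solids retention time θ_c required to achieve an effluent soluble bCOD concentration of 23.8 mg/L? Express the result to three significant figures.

θ_c ≈ 2.83 d

Specific growth rate at S = 23.8 mg/L: μ = YkS/(K_s+S) = 0.366·5.19·23.8/(88.6+23.8) = 0.4022 d⁻¹.
1/θ_c = 0.4022 − 0.0490 = 0.3532 d⁻¹, so θ_c = 2.831 d.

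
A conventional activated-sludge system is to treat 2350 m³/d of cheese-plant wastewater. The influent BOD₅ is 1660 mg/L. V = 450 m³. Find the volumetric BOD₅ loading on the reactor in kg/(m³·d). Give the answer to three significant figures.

L_v ≈ 8.67 kg BOD₅/(m³·d)

Applied BOD₅ load per unit volume = Q·S₀/V = (2350 × 1660/1000)/450.0 = 8.669 kg BOD₅·m⁻³·d⁻¹.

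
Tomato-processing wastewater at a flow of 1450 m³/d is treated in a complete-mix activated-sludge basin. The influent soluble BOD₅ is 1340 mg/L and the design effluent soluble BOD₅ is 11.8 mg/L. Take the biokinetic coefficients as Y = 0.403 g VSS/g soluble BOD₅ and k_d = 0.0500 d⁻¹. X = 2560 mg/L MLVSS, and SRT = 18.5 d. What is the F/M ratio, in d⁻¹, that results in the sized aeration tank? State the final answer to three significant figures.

F/M ≈ 0.260 d⁻¹

From the SRT design equation V = Y Q (S₀−S) θ_c / [X (1 + k_d θ_c)] = 0.403 × 1450 × (1340 − 11.8) × 18.5 / [2560 × (1 + 0.0500 × 18.5)] = 1.44×10^7 / 4928 = 2914 m³.
Food-to-microorganism ratio F/M = Q S₀ / (V X) = 1450 × 1340 / (2914 × 2560) = 0.2605 d⁻¹.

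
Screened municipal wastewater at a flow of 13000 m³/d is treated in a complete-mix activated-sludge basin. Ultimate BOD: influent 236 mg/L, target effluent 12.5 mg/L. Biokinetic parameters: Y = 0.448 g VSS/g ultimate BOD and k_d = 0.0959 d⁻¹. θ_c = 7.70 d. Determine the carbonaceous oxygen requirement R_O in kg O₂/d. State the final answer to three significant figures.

Observed yield with endogenous decay: Y_obs = Y / (1 + k_d·θ_c) = 0.448 / (1 + 0.0959 × 7.70) = 0.448 / 1.738 = 0.2577 g VSS/g ultimate BOD.
Mass of ultimate BOD removed per day: Q(S₀ − S) = 13000 × 223.5 g/m³ = 2906 kg/d.
Biomass synthesised: P_X = Y_obs × 2906 = 748.8 kg VSS/d.
R_O = Q·ΔS − 1.42 P_X = 2906 − 1063 = 1842 kg O₂/d.

R_O ≈ 1840 kg O₂/d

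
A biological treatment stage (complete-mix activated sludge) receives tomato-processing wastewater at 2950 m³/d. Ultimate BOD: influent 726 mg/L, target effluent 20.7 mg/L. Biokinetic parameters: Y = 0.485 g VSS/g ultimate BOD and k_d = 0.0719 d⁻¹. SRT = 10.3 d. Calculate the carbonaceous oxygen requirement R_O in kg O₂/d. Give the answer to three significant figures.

R_O ≈ 1260 kg O₂/d

Y_obs = Y / (1 + k_d θ_c) = 0.485 / (1 + 0.0719 × 10.3) = 0.485 / 1.741 = 0.2786.
ΔS = 726 − 20.7 = 705.3 mg/L, so the substrate removal rate is 2950 × 705.3/1000 = 2081 kg ultimate BOD/d.
Biomass synthesised: P_X = Y_obs × 2081 = 579.8 kg VSS/d.
R_O = Q·(S₀ − S) − 1.42·P_X = 2081 − 1.42 × 579.8 = 1257 kg O₂/d.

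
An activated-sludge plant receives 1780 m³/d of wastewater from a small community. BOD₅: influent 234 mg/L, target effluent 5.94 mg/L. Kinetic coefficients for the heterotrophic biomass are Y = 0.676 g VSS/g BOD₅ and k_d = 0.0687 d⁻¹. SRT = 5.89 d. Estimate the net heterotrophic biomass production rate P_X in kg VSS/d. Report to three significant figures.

Observed yield with endogenous decay: Y_obs = Y / (1 + k_d·θ_c) = 0.676 / (1 + 0.0687 × 5.89) = 0.676 / 1.405 = 0.4813 g VSS/g BOD₅.
Substrate removed = Q·(S₀ − S) = 1780 m³/d × (234 − 5.94) g/m³ = 4.06×10^5 g/d = 405.9 kg/d.
So the net sludge growth is P_X = 0.4813 × 405.9 = 195.4 kg VSS/d.

P_X ≈ 195 kg VSS/d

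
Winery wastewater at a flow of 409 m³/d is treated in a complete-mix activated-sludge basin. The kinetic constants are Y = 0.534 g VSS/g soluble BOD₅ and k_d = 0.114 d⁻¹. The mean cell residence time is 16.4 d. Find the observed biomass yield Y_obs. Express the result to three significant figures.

Y_obs ≈ 0.186 g VSS/g soluble BOD₅

Y_obs = Y / (1 + k_d θ_c) = 0.534 / (1 + 0.114 × 16.4) = 0.534 / 2.870 = 0.1861.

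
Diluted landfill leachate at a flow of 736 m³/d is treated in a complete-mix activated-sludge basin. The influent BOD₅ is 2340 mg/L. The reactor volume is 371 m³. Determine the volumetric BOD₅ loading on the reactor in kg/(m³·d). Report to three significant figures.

Applied BOD₅ load per unit volume = Q·S₀/V = (736 × 2340/1000)/371.0 = 4.642 kg BOD₅·m⁻³·d⁻¹.

L_v ≈ 4.64 kg BOD₅/(m³·d)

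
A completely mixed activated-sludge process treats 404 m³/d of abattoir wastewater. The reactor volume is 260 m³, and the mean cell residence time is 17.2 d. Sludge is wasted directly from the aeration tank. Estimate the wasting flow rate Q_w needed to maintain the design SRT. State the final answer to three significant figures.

Q_w ≈ 15.1 m³/d

For wasting at MLVSS concentration, Q_w = V/θ_c = 260.0/17.2 = 15.12 m³/d.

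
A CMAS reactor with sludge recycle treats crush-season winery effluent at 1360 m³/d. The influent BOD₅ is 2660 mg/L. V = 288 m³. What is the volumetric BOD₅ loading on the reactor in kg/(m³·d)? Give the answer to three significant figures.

Volumetric loading L_v = Q·S₀ / V = 1360 × 2660 g/m³ / 288.0 m³ = 12561 g/(m³·d) = 12.56 kg BOD₅/(m³·d).

L_v ≈ 12.6 kg BOD₅/(m³·d)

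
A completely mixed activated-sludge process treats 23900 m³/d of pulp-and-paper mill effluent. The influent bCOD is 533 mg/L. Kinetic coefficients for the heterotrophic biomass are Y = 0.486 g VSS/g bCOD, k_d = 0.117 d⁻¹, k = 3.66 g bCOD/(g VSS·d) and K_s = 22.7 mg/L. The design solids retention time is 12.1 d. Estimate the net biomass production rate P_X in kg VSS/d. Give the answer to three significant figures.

P_X ≈ 2550 kg VSS/d

From the Monod/SRT balance for a CMAS, S = K_s·(1+k_d θ_c)/[θ_c·(Y k − k_d) − 1] = 22.7 × (1 + 0.117 × 12.1) / [12.1 × (0.486 × 3.66 − 0.117) − 1] = 54.84 / 19.11 = 2.870 mg/L.
Observed yield with endogenous decay: Y_obs = Y / (1 + k_d·θ_c) = 0.486 / (1 + 0.117 × 12.1) = 0.486 / 2.416 = 0.2012 g VSS/g bCOD.
Q·(S₀ − S) = 23900 × (533 − 2.87) × 10⁻³ = 12670 kg/d removed.
Net biomass production P_X = Y_obs × Q·(S₀ − S) = 0.2012 × 12670 = 2549 kg VSS/d.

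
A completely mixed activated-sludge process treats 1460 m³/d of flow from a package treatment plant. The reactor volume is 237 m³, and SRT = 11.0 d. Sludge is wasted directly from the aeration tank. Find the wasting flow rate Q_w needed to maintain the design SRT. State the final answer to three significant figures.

Q_w ≈ 21.5 m³/d

Wasting from the aeration tank: Q_w = V / θ_c = 237.0 / 11.0 = 21.55 m³/d.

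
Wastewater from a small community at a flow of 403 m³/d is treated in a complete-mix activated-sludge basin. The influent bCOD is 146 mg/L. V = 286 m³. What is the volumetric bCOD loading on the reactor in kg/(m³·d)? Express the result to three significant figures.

L_v ≈ 0.206 kg bCOD/(m³·d)

Volumetric loading L_v = Q·S₀ / V = 403 × 146 g/m³ / 286.0 m³ = 205.7 g/(m³·d) = 0.2057 kg bCOD/(m³·d).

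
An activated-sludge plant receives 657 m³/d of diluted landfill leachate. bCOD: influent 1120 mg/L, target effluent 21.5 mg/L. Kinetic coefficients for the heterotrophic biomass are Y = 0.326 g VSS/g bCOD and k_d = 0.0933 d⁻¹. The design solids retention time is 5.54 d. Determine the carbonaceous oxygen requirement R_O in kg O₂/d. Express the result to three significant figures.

Observed yield with endogenous decay: Y_obs = Y / (1 + k_d·θ_c) = 0.326 / (1 + 0.0933 × 5.54) = 0.326 / 1.517 = 0.2149 g VSS/g bCOD.
Mass of bCOD removed per day: Q(S₀ − S) = 657 × 1098 g/m³ = 721.7 kg/d.
P_X = Y_obs·Q·(S₀ − S) = 0.2149 × 721.7 = 155.1 kg VSS/d.
R_O = Q·ΔS − 1.42 P_X = 721.7 − 220.3 = 501.5 kg O₂/d.

R_O ≈ 501 kg O₂/d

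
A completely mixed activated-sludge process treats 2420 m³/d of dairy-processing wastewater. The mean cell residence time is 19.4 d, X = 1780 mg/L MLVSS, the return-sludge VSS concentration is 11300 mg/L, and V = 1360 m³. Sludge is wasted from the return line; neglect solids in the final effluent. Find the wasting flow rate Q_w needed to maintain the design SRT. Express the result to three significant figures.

Q_w ≈ 11.0 m³/d

θ_c = V·X/(Q_w·X_r) when wasting from the recycle, so Q_w = V·X/(θ_c·X_r) = 1360 × 1780 / (19.4 × 11300) = 11.04 m³/d.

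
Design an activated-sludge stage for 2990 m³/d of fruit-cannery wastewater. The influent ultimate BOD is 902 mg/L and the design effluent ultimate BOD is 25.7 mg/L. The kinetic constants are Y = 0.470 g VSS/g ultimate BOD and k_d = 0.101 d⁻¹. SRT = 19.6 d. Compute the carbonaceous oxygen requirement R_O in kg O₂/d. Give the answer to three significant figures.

R_O ≈ 2030 kg O₂/d

Observed yield with endogenous decay: Y_obs = Y / (1 + k_d·θ_c) = 0.470 / (1 + 0.101 × 19.6) = 0.470 / 2.980 = 0.1577 g VSS/g ultimate BOD.
ΔS = 902 − 25.7 = 876.3 mg/L, so the substrate removal rate is 2990 × 876.3/1000 = 2620 kg ultimate BOD/d.
Biomass synthesised: P_X = Y_obs × 2620 = 413.3 kg VSS/d.
R_O = Q·(S₀ − S) − 1.42·P_X = 2620 − 1.42 × 413.3 = 2033 kg O₂/d.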